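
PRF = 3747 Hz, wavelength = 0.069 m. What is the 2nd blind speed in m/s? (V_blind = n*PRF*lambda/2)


V_blind = 2 * 3747 * 0.069 / 2 = 258.5 m/s

258.5 m/s


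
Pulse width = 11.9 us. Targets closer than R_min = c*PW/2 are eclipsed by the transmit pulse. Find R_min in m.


R_min = 3e8 * 11.9e-6 / 2 = 1785.0 m

1785.0 m


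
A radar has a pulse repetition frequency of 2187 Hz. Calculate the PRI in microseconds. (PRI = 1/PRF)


PRI = 1/2187 = 0.0004572474 s = 457.2 us

457.2 us


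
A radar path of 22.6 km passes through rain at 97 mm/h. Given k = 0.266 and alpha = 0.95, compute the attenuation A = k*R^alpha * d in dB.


gamma = 0.266 * 97^0.95 = 20.526494 dB/km
A = 20.526494 * 22.6 = 463.9 dB

463.9 dB


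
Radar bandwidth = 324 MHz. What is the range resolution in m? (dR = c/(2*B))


dR = 3e8 / (2 * 324000000.0) = 0.46 m

0.46 m


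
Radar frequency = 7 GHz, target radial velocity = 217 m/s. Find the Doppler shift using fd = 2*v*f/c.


fd = 2 * 217 * 7000000000.0 / 3e8 = 10126.7 Hz

10126.7 Hz


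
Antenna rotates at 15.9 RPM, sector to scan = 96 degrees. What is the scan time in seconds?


t = 96 / (15.9 * 360) * 60 = 1.01 s

1.01 s


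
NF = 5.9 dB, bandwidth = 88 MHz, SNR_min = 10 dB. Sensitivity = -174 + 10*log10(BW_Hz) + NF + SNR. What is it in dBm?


10*log10(88000000.0) = 79.44
S = -174 + 79.44 + 5.9 + 10 = -78.7 dBm

-78.7 dBm


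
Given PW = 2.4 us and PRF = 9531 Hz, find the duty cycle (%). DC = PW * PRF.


DC = 2.4e-6 * 9531 * 100 = 2.29%

2.29%


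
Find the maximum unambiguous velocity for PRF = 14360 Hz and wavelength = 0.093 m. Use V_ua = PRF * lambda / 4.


V_ua = 14360 * 0.093 / 4 = 333.9 m/s

333.9 m/s


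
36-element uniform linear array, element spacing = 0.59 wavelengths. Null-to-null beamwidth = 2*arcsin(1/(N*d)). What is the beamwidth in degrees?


1/(N*d) = 1/(36*0.59) = 0.047081
BW = 2*arcsin(0.047081) = 5.4 degrees

5.4 degrees


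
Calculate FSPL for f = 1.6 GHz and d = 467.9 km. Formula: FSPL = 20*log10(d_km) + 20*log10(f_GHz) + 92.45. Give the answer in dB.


20*log10(467.9) = 53.4
20*log10(1.6) = 4.08
FSPL = 149.9 dB

149.9 dB


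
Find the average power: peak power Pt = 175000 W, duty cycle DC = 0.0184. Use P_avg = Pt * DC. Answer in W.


P_avg = 175000 * 0.0184 = 3220.0 W

3220.0 W


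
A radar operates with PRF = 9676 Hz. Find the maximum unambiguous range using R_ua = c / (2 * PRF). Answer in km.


R_ua = 3e8 / (2 * 9676) = 15502.3 m = 15.5 km

15.5 km


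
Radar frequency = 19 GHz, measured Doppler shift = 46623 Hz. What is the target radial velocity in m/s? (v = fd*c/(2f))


v = 46623 * 3e8 / (2 * 19000000000.0) = 368.1 m/s

368.1 m/s


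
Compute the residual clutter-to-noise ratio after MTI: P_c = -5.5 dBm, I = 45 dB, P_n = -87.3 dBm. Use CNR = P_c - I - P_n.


CNR = -5.5 - 45 - (-87.3) = 36.8 dB

36.8 dB


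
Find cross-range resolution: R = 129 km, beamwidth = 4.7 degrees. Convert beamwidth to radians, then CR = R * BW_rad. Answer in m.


BW_rad = 0.082030475
CR = 129000 * 0.082030475 = 10581.9 m

10581.9 m


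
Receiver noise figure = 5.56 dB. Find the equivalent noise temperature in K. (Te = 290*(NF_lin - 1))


NF_lin = 10^(5.56/10) = 3.597493
Te = 290 * (3.597493 - 1) = 753.3 K

753.3 K


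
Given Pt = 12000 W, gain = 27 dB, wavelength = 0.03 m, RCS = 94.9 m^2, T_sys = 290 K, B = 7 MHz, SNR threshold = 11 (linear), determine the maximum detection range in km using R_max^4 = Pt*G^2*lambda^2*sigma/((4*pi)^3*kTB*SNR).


G_lin = 10^(27/10) = 501.187234
R^4 = 12000 * 501.187234^2 * 0.03^2 * 94.9 / ((4*pi)^3 * 1.38e-23 * 290 * 7000000.0 * 11)
R^4 = 4.2101e17 m^4
R_max = (4.2101e17)^(1/4) = 25472.6 m = 25.5 km

25.5 km


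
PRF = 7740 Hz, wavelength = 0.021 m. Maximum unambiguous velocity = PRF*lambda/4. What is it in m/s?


V_ua = 7740 * 0.021 / 4 = 40.6 m/s

40.6 m/s


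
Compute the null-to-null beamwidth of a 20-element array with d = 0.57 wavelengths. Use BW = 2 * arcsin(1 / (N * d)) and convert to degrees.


1/(N*d) = 1/(20*0.57) = 0.087719
BW = 2*arcsin(0.087719) = 10.1 degrees

10.1 degrees


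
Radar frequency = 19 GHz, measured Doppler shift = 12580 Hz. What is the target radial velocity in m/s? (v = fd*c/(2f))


v = 12580 * 3e8 / (2 * 19000000000.0) = 99.3 m/s

99.3 m/s


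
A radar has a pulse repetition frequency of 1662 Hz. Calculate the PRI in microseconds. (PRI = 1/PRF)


PRI = 1/1662 = 0.0006016847 s = 601.7 us

601.7 us


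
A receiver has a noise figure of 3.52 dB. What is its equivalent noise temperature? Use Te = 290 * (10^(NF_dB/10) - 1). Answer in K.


NF_lin = 10^(3.52/10) = 2.249055
Te = 290 * (2.249055 - 1) = 362.2 K

362.2 K


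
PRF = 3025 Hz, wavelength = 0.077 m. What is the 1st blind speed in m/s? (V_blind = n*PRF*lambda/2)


V_blind = 1 * 3025 * 0.077 / 2 = 116.5 m/s

116.5 m/s


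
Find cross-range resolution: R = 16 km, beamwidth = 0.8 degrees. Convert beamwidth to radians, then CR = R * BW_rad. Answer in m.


BW_rad = 0.013962634
CR = 16000 * 0.013962634 = 223.4 m

223.4 m


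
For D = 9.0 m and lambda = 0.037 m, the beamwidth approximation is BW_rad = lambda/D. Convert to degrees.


BW_rad = 0.037 / 9.0 = 0.004111
BW_deg = 0.24 degrees

0.24 degrees


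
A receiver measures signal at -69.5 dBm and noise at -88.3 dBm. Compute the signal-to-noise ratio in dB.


SNR = -69.5 - (-88.3) = 18.8 dB

18.8 dB


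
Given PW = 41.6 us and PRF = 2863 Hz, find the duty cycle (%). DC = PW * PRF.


DC = 41.6e-6 * 2863 * 100 = 11.91%

11.91%


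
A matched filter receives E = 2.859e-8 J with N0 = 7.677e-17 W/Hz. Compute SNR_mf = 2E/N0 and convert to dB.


SNR_lin = 2 * 2.859e-8 / 7.677e-17 = 7.448e8
SNR_dB = 10*log10(7.448e8) = 88.7 dB

88.7 dB


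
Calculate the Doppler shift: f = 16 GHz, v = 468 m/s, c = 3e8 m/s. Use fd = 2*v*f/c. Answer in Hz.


fd = 2 * 468 * 16000000000.0 / 3e8 = 49920.0 Hz

49920.0 Hz


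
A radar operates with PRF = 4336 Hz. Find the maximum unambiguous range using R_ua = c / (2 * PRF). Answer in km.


R_ua = 3e8 / (2 * 4336) = 34594.1 m = 34.6 km

34.6 km


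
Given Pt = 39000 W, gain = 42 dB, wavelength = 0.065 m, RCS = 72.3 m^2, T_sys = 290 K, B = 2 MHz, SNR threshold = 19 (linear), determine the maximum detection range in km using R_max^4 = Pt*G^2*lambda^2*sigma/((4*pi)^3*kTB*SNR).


G_lin = 10^(42/10) = 15848.931925
R^4 = 39000 * 15848.931925^2 * 0.065^2 * 72.3 / ((4*pi)^3 * 1.38e-23 * 290 * 2000000.0 * 19)
R^4 = 9.91606e21 m^4
R_max = (9.91606e21)^(1/4) = 315562.1 m = 315.6 km

315.6 km


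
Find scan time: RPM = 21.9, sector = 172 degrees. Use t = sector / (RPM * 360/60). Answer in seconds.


t = 172 / (21.9 * 360) * 60 = 1.31 s

1.31 s


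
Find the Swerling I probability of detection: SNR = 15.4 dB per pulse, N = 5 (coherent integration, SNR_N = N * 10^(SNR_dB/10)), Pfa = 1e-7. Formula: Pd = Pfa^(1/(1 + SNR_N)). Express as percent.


SNR_lin = 10^(15.4/10) = 34.67369
SNR_N = 5 * 34.67369 = 173.36845
1/(1 + SNR_N) = 1/174.36845 = 0.005735
Pd = (1e-7)^0.005735 = 0.91171
Pd = 91.2%

91.2%


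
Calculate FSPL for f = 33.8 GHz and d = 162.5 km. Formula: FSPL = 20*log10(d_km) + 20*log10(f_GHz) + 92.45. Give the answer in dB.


20*log10(162.5) = 44.22
20*log10(33.8) = 30.58
FSPL = 167.2 dB

167.2 dB


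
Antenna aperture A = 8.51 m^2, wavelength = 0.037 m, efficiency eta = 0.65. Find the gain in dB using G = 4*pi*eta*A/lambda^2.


G_linear = 4*pi*0.65*8.51/0.037^2 = 50774.93
G_dB = 10*log10(50774.93) = 47.1 dB

47.1 dB


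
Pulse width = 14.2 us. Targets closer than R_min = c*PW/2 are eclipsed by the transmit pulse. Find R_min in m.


R_min = 3e8 * 14.2e-6 / 2 = 2130.0 m

2130.0 m


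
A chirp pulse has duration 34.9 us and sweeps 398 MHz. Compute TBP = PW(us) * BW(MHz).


TBP = 34.9 * 398 = 13890.2

13890.2


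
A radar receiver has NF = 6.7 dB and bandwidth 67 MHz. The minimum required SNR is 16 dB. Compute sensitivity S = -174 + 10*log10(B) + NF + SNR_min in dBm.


10*log10(67000000.0) = 78.26
S = -174 + 78.26 + 6.7 + 16 = -73.0 dBm

-73.0 dBm


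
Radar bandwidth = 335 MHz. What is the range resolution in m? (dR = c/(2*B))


dR = 3e8 / (2 * 335000000.0) = 0.45 m

0.45 m


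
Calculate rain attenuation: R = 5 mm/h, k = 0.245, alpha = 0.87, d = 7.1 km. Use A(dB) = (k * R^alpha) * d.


gamma = 0.245 * 5^0.87 = 0.993734 dB/km
A = 0.993734 * 7.1 = 7.06 dB

7.06 dB


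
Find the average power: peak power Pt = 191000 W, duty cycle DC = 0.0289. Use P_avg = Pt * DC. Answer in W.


P_avg = 191000 * 0.0289 = 5519.9 W

5519.9 W


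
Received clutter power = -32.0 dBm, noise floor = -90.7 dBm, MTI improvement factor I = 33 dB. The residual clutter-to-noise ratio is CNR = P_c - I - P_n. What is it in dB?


CNR = -32.0 - 33 - (-90.7) = 25.7 dB

25.7 dB


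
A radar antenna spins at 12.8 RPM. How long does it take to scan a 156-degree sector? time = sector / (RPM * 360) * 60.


t = 156 / (12.8 * 360) * 60 = 2.03 s

2.03 s


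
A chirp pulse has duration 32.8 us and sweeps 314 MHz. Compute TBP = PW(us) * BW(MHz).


TBP = 32.8 * 314 = 10299.2

10299.2


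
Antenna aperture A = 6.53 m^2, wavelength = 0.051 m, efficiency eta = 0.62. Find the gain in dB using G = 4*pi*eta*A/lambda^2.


G_linear = 4*pi*0.62*6.53/0.051^2 = 19560.25
G_dB = 10*log10(19560.25) = 42.9 dB

42.9 dB


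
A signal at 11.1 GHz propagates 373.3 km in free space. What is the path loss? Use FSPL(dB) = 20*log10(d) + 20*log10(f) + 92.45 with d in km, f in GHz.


20*log10(373.3) = 51.44
20*log10(11.1) = 20.91
FSPL = 164.8 dB

164.8 dB


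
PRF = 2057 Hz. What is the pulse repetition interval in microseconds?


PRI = 1/2057 = 0.0004861449 s = 486.1 us

486.1 us


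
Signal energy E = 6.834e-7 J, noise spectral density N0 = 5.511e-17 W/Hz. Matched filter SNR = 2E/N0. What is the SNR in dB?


SNR_lin = 2 * 6.834e-7 / 5.511e-17 = 2.48e10
SNR_dB = 10*log10(2.48e10) = 103.9 dB

103.9 dB


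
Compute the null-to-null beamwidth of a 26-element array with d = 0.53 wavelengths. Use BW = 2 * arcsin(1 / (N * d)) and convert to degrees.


1/(N*d) = 1/(26*0.53) = 0.072569
BW = 2*arcsin(0.072569) = 8.3 degrees

8.3 degrees


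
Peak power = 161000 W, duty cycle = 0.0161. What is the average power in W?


P_avg = 161000 * 0.0161 = 2592.1 W

2592.1 W


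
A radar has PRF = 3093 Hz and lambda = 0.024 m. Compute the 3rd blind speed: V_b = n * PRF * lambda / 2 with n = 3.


V_blind = 3 * 3093 * 0.024 / 2 = 111.3 m/s

111.3 m/s


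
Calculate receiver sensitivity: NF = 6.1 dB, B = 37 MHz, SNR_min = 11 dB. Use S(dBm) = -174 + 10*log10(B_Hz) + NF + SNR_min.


10*log10(37000000.0) = 75.68
S = -174 + 75.68 + 6.1 + 11 = -81.2 dBm

-81.2 dBm


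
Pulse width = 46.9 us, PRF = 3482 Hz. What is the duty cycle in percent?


DC = 46.9e-6 * 3482 * 100 = 16.33%

16.33%


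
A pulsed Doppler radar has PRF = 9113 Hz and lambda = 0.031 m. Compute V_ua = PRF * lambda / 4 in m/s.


V_ua = 9113 * 0.031 / 4 = 70.6 m/s

70.6 m/s


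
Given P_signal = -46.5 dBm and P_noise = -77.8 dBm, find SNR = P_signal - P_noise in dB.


SNR = -46.5 - (-77.8) = 31.3 dB

31.3 dB


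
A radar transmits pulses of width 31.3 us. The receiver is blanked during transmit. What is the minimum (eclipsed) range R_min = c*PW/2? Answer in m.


R_min = 3e8 * 31.3e-6 / 2 = 4695.0 m

4695.0 m


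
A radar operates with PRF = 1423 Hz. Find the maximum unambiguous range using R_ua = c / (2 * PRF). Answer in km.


R_ua = 3e8 / (2 * 1423) = 105411.1 m = 105.4 km

105.4 km


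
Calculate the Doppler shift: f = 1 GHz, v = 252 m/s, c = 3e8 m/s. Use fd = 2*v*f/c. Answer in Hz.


fd = 2 * 252 * 1000000000.0 / 3e8 = 1680.0 Hz

1680.0 Hz


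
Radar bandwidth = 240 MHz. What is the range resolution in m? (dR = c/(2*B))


dR = 3e8 / (2 * 240000000.0) = 0.63 m

0.63 m


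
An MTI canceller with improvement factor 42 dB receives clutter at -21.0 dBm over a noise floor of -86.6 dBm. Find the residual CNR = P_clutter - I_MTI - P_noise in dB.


CNR = -21.0 - 42 - (-86.6) = 23.6 dB

23.6 dB


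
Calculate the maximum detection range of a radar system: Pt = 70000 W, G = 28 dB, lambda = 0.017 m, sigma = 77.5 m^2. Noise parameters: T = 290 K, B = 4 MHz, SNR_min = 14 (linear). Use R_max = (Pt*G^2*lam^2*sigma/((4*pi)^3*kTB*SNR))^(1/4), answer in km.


G_lin = 10^(28/10) = 630.957344
R^4 = 70000 * 630.957344^2 * 0.017^2 * 77.5 / ((4*pi)^3 * 1.38e-23 * 290 * 4000000.0 * 14)
R^4 = 1.40347e18 m^4
R_max = (1.40347e18)^(1/4) = 34419.2 m = 34.4 km

34.4 km


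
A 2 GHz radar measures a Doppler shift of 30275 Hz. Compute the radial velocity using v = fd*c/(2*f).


v = 30275 * 3e8 / (2 * 2000000000.0) = 2270.6 m/s

2270.6 m/s


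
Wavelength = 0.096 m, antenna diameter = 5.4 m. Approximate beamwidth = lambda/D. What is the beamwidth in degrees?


BW_rad = 0.096 / 5.4 = 0.017778
BW_deg = 1.02 degrees

1.02 degrees


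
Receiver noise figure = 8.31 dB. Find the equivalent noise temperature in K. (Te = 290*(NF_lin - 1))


NF_lin = 10^(8.31/10) = 6.776415
Te = 290 * (6.776415 - 1) = 1675.2 K

1675.2 K


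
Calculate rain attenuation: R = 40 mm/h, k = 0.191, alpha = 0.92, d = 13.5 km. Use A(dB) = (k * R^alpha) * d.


gamma = 0.191 * 40^0.92 = 5.687594 dB/km
A = 5.687594 * 13.5 = 76.78 dB

76.78 dB


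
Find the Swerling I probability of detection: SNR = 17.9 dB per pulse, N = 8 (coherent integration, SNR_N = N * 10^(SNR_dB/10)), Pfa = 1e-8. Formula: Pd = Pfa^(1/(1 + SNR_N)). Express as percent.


SNR_lin = 10^(17.9/10) = 61.6595
SNR_N = 8 * 61.6595 = 493.276
1/(1 + SNR_N) = 1/494.276 = 0.0020232
Pd = (1e-8)^0.0020232 = 0.96342
Pd = 96.3%

96.3%


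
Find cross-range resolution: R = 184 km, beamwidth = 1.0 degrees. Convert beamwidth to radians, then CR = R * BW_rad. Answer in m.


BW_rad = 0.017453293
CR = 184000 * 0.017453293 = 3211.4 m

3211.4 m


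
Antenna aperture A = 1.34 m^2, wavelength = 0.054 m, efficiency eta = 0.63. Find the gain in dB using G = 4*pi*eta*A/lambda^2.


G_linear = 4*pi*0.63*1.34/0.054^2 = 3638.04
G_dB = 10*log10(3638.04) = 35.6 dB

35.6 dB


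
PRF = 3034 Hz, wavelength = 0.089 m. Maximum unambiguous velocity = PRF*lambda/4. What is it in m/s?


V_ua = 3034 * 0.089 / 4 = 67.5 m/s

67.5 m/s


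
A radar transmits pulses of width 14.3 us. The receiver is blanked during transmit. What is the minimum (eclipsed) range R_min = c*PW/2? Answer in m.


R_min = 3e8 * 14.3e-6 / 2 = 2145.0 m

2145.0 m


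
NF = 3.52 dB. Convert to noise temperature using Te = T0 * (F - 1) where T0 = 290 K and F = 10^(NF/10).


NF_lin = 10^(3.52/10) = 2.249055
Te = 290 * (2.249055 - 1) = 362.2 K

362.2 K


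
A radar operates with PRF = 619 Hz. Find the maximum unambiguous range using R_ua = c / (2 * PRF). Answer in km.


R_ua = 3e8 / (2 * 619) = 242326.3 m = 242.3 km

242.3 km


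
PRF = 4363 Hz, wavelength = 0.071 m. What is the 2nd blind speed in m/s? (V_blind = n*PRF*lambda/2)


V_blind = 2 * 4363 * 0.071 / 2 = 309.8 m/s

309.8 m/s


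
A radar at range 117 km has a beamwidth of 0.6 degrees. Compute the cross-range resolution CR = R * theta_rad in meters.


BW_rad = 0.010471976
CR = 117000 * 0.010471976 = 1225.2 m

1225.2 m


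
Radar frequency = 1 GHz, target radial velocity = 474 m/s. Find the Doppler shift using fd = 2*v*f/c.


fd = 2 * 474 * 1000000000.0 / 3e8 = 3160.0 Hz

3160.0 Hz


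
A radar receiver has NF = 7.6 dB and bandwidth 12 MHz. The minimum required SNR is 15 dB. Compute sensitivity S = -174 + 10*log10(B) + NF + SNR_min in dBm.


10*log10(12000000.0) = 70.79
S = -174 + 70.79 + 7.6 + 15 = -80.6 dBm

-80.6 dBm


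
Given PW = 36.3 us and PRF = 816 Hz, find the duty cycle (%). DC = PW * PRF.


DC = 36.3e-6 * 816 * 100 = 2.96%

2.96%


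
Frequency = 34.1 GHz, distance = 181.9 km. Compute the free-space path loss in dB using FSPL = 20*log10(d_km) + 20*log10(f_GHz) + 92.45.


20*log10(181.9) = 45.2
20*log10(34.1) = 30.66
FSPL = 168.3 dB

168.3 dB


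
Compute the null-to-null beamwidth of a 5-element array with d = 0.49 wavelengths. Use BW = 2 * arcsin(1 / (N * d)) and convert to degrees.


1/(N*d) = 1/(5*0.49) = 0.408163
BW = 2*arcsin(0.408163) = 48.2 degrees

48.2 degrees


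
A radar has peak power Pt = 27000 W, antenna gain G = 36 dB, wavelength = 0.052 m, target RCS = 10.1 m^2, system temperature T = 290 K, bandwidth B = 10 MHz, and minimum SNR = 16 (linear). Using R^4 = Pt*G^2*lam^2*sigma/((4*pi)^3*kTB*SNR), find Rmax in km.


G_lin = 10^(36/10) = 3981.071706
R^4 = 27000 * 3981.071706^2 * 0.052^2 * 10.1 / ((4*pi)^3 * 1.38e-23 * 290 * 10000000.0 * 16)
R^4 = 9.1974e18 m^4
R_max = (9.1974e18)^(1/4) = 55070.2 m = 55.1 km

55.1 km


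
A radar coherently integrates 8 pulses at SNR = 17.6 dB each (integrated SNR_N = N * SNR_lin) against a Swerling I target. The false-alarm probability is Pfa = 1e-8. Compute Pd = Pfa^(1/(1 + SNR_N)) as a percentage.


SNR_lin = 10^(17.6/10) = 57.54399
SNR_N = 8 * 57.54399 = 460.35192
1/(1 + SNR_N) = 1/461.35192 = 0.0021675
Pd = (1e-8)^0.0021675 = 0.96086
Pd = 96.1%

96.1%


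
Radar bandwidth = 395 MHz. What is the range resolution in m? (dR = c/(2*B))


dR = 3e8 / (2 * 395000000.0) = 0.38 m

0.38 m


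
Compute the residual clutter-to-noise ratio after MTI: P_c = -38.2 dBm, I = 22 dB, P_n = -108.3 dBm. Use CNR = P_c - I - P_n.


CNR = -38.2 - 22 - (-108.3) = 48.1 dB

48.1 dB


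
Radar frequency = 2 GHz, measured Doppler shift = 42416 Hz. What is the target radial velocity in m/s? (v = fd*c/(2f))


v = 42416 * 3e8 / (2 * 2000000000.0) = 3181.2 m/s

3181.2 m/s


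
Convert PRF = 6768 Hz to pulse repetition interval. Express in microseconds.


PRI = 1/6768 = 0.0001477541 s = 147.8 us

147.8 us


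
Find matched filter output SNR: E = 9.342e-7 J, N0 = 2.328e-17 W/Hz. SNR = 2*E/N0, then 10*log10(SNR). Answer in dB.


SNR_lin = 2 * 9.342e-7 / 2.328e-17 = 8.026e10
SNR_dB = 10*log10(8.026e10) = 109.0 dB

109.0 dB


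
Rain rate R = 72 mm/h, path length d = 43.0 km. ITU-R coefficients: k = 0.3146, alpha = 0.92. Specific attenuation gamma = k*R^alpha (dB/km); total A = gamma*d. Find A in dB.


gamma = 0.3146 * 72^0.92 = 16.088095 dB/km
A = 16.088095 * 43.0 = 691.79 dB

691.79 dB


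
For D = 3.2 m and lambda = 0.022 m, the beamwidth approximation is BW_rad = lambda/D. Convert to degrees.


BW_rad = 0.022 / 3.2 = 0.006875
BW_deg = 0.39 degrees

0.39 degrees


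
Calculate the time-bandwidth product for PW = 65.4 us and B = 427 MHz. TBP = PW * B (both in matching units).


TBP = 65.4 * 427 = 27925.8

27925.8


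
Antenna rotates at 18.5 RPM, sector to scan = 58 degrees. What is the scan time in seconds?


t = 58 / (18.5 * 360) * 60 = 0.52 s

0.52 s


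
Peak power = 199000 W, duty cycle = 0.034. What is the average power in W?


P_avg = 199000 * 0.034 = 6766.0 W

6766.0 W


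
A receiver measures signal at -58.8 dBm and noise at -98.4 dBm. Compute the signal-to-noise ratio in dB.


SNR = -58.8 - (-98.4) = 39.6 dB

39.6 dB


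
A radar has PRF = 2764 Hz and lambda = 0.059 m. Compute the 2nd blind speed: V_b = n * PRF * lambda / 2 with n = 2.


V_blind = 2 * 2764 * 0.059 / 2 = 163.1 m/s

163.1 m/s


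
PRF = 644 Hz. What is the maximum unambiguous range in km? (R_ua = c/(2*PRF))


R_ua = 3e8 / (2 * 644) = 232919.3 m = 232.9 km

232.9 km


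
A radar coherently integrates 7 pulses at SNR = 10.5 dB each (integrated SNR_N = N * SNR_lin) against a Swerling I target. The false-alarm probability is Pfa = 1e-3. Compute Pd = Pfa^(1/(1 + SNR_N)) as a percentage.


SNR_lin = 10^(10.5/10) = 11.22018
SNR_N = 7 * 11.22018 = 78.54126
1/(1 + SNR_N) = 1/79.54126 = 0.0125721
Pd = (1e-3)^0.0125721 = 0.91682
Pd = 91.7%

91.7%


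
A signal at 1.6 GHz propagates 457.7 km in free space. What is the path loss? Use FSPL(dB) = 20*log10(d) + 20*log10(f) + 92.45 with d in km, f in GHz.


20*log10(457.7) = 53.21
20*log10(1.6) = 4.08
FSPL = 149.7 dB

149.7 dB


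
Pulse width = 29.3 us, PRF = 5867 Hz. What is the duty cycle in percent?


DC = 29.3e-6 * 5867 * 100 = 17.19%

17.19%


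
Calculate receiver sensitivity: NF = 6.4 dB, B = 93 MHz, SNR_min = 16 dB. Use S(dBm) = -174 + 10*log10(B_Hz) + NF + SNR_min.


10*log10(93000000.0) = 79.68
S = -174 + 79.68 + 6.4 + 16 = -71.9 dBm

-71.9 dBm


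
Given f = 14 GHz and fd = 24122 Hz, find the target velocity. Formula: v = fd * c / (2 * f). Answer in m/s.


v = 24122 * 3e8 / (2 * 14000000000.0) = 258.5 m/s

258.5 m/s


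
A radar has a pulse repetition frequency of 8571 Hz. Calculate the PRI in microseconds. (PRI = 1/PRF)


PRI = 1/8571 = 0.0001166725 s = 116.7 us

116.7 us


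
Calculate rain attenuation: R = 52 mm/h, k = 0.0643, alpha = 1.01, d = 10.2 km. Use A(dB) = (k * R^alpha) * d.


gamma = 0.0643 * 52^1.01 = 3.478359 dB/km
A = 3.478359 * 10.2 = 35.48 dB

35.48 dB


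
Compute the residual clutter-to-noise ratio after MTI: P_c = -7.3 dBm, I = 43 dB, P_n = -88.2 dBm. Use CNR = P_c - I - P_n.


CNR = -7.3 - 43 - (-88.2) = 37.9 dB

37.9 dB


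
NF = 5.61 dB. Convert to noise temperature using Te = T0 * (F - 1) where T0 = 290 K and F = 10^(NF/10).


NF_lin = 10^(5.61/10) = 3.63915
Te = 290 * (3.63915 - 1) = 765.4 K

765.4 K


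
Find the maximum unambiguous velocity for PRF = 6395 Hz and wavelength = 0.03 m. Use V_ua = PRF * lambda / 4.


V_ua = 6395 * 0.03 / 4 = 48.0 m/s

48.0 m/s


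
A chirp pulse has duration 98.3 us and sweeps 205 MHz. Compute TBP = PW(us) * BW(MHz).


TBP = 98.3 * 205 = 20151.5

20151.5


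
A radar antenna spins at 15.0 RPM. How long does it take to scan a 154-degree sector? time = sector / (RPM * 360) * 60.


t = 154 / (15.0 * 360) * 60 = 1.71 s

1.71 s


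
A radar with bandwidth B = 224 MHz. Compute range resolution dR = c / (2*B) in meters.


dR = 3e8 / (2 * 224000000.0) = 0.67 m

0.67 m


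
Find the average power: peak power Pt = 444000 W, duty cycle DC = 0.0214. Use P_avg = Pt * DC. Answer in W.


P_avg = 444000 * 0.0214 = 9501.6 W

9501.6 W


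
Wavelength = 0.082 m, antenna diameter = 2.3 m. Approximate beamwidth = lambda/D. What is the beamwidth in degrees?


BW_rad = 0.082 / 2.3 = 0.035652
BW_deg = 2.04 degrees

2.04 degrees


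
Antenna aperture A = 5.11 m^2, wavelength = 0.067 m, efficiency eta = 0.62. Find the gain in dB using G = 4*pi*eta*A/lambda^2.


G_linear = 4*pi*0.62*5.11/0.067^2 = 8868.96
G_dB = 10*log10(8868.96) = 39.5 dB

39.5 dB


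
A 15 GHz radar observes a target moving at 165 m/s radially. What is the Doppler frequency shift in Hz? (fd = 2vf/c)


fd = 2 * 165 * 15000000000.0 / 3e8 = 16500.0 Hz

16500.0 Hz


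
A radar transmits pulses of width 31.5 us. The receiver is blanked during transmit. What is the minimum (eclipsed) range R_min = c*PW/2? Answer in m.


R_min = 3e8 * 31.5e-6 / 2 = 4725.0 m

4725.0 m


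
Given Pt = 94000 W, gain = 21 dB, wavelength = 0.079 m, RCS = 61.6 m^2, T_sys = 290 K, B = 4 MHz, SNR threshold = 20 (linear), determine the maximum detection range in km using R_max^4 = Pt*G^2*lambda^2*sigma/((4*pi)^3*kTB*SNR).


G_lin = 10^(21/10) = 125.892541
R^4 = 94000 * 125.892541^2 * 0.079^2 * 61.6 / ((4*pi)^3 * 1.38e-23 * 290 * 4000000.0 * 20)
R^4 = 9.01501e17 m^4
R_max = (9.01501e17)^(1/4) = 30813.5 m = 30.8 km

30.8 km


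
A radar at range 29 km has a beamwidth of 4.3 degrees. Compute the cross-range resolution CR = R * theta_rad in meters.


BW_rad = 0.075049158
CR = 29000 * 0.075049158 = 2176.4 m

2176.4 m


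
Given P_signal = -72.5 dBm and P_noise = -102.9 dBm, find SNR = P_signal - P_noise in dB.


SNR = -72.5 - (-102.9) = 30.4 dB

30.4 dB


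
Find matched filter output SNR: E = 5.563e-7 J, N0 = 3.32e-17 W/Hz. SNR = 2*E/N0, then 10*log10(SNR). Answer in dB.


SNR_lin = 2 * 5.563e-7 / 3.32e-17 = 3.351e10
SNR_dB = 10*log10(3.351e10) = 105.3 dB

105.3 dB


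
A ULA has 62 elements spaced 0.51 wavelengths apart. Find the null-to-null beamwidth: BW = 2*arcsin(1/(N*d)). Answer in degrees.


1/(N*d) = 1/(62*0.51) = 0.031626
BW = 2*arcsin(0.031626) = 3.6 degrees

3.6 degrees


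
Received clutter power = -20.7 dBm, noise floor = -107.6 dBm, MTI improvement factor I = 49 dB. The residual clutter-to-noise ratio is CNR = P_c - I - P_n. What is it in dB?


CNR = -20.7 - 49 - (-107.6) = 37.9 dB

37.9 dB


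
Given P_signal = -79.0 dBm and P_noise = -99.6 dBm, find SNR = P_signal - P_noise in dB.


SNR = -79.0 - (-99.6) = 20.6 dB

20.6 dB


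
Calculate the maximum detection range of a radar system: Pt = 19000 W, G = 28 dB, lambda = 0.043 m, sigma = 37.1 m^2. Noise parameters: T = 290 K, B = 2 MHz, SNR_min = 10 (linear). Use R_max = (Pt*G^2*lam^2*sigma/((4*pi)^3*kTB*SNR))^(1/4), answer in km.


G_lin = 10^(28/10) = 630.957344
R^4 = 19000 * 630.957344^2 * 0.043^2 * 37.1 / ((4*pi)^3 * 1.38e-23 * 290 * 2000000.0 * 10)
R^4 = 3.26684e18 m^4
R_max = (3.26684e18)^(1/4) = 42514.0 m = 42.5 km

42.5 km


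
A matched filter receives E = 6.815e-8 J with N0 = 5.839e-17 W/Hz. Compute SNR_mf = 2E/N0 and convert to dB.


SNR_lin = 2 * 6.815e-8 / 5.839e-17 = 2.334e9
SNR_dB = 10*log10(2.334e9) = 93.7 dB

93.7 dB


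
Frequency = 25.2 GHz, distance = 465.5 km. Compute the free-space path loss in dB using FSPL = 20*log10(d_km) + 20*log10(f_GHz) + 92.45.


20*log10(465.5) = 53.36
20*log10(25.2) = 28.03
FSPL = 173.8 dB

173.8 dB


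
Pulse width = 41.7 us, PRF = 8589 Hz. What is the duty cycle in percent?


DC = 41.7e-6 * 8589 * 100 = 35.82%

35.82%


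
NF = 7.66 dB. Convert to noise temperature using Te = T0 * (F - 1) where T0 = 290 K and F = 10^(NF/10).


NF_lin = 10^(7.66/10) = 5.834451
Te = 290 * (5.834451 - 1) = 1402.0 K

1402.0 K


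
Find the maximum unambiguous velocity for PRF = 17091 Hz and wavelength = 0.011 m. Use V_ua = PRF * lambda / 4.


V_ua = 17091 * 0.011 / 4 = 47.0 m/s

47.0 m/s


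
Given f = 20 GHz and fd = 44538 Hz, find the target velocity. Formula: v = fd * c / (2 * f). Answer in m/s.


v = 44538 * 3e8 / (2 * 20000000000.0) = 334.0 m/s

334.0 m/s


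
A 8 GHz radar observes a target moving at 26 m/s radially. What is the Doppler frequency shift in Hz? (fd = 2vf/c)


fd = 2 * 26 * 8000000000.0 / 3e8 = 1386.7 Hz

1386.7 Hz


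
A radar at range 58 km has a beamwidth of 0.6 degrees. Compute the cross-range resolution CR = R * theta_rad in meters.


BW_rad = 0.010471976
CR = 58000 * 0.010471976 = 607.4 m

607.4 m


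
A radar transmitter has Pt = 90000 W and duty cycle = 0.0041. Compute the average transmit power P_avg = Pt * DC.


P_avg = 90000 * 0.0041 = 369.0 W

369.0 W


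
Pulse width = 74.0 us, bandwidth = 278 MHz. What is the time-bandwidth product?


TBP = 74.0 * 278 = 20572.0

20572.0


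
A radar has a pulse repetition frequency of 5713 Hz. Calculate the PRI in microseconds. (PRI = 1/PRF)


PRI = 1/5713 = 0.0001750394 s = 175.0 us

175.0 us


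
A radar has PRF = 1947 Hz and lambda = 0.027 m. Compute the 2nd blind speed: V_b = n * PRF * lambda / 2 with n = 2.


V_blind = 2 * 1947 * 0.027 / 2 = 52.6 m/s

52.6 m/s


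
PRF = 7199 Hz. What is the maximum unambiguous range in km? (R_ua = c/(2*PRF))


R_ua = 3e8 / (2 * 7199) = 20836.2 m = 20.8 km

20.8 km


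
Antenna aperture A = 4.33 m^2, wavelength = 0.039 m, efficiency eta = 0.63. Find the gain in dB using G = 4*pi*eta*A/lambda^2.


G_linear = 4*pi*0.63*4.33/0.039^2 = 22537.67
G_dB = 10*log10(22537.67) = 43.5 dB

43.5 dB


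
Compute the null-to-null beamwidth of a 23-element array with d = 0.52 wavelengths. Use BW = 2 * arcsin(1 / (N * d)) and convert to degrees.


1/(N*d) = 1/(23*0.52) = 0.083612
BW = 2*arcsin(0.083612) = 9.6 degrees

9.6 degrees


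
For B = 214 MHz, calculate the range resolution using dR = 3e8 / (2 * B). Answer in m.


dR = 3e8 / (2 * 214000000.0) = 0.7 m

0.7 m


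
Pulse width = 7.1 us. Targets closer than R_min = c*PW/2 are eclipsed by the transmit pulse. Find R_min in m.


R_min = 3e8 * 7.1e-6 / 2 = 1065.0 m

1065.0 m


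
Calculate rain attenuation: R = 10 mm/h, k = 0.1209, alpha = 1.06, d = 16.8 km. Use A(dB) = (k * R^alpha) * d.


gamma = 0.1209 * 10^1.06 = 1.388118 dB/km
A = 1.388118 * 16.8 = 23.32 dB

23.32 dB


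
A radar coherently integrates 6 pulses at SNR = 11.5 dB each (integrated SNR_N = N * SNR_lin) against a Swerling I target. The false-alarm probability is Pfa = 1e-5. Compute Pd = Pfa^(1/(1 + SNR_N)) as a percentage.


SNR_lin = 10^(11.5/10) = 14.12538
SNR_N = 6 * 14.12538 = 84.75228
1/(1 + SNR_N) = 1/85.75228 = 0.0116615
Pd = (1e-5)^0.0116615 = 0.87436
Pd = 87.4%

87.4%


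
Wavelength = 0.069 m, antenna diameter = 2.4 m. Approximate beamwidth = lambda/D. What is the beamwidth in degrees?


BW_rad = 0.069 / 2.4 = 0.02875
BW_deg = 1.65 degrees

1.65 degrees


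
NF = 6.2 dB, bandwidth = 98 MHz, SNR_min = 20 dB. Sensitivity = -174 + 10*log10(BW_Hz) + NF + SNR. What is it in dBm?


10*log10(98000000.0) = 79.91
S = -174 + 79.91 + 6.2 + 20 = -67.9 dBm

-67.9 dBm


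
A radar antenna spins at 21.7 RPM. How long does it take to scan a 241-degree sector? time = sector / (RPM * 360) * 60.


t = 241 / (21.7 * 360) * 60 = 1.85 s

1.85 s


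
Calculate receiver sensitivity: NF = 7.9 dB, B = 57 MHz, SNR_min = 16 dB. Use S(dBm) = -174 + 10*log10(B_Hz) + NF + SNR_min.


10*log10(57000000.0) = 77.56
S = -174 + 77.56 + 7.9 + 16 = -72.5 dBm

-72.5 dBm


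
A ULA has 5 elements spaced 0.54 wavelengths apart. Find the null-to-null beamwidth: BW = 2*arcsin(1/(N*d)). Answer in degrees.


1/(N*d) = 1/(5*0.54) = 0.37037
BW = 2*arcsin(0.37037) = 43.5 degrees

43.5 degrees


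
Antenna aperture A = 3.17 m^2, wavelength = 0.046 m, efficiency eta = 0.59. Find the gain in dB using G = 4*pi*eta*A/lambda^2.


G_linear = 4*pi*0.59*3.17/0.046^2 = 11107.22
G_dB = 10*log10(11107.22) = 40.5 dB

40.5 dB


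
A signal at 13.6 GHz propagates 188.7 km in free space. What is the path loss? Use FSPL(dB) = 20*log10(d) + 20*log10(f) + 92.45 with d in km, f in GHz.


20*log10(188.7) = 45.52
20*log10(13.6) = 22.67
FSPL = 160.6 dB

160.6 dB


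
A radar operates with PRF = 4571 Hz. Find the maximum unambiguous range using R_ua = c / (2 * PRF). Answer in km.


R_ua = 3e8 / (2 * 4571) = 32815.6 m = 32.8 km

32.8 km


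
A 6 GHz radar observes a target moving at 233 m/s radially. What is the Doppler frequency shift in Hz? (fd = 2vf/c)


fd = 2 * 233 * 6000000000.0 / 3e8 = 9320.0 Hz

9320.0 Hz


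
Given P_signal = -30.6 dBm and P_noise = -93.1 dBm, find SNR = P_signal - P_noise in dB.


SNR = -30.6 - (-93.1) = 62.5 dB

62.5 dB


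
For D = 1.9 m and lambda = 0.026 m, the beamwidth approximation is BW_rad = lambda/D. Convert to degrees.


BW_rad = 0.026 / 1.9 = 0.013684
BW_deg = 0.78 degrees

0.78 degrees


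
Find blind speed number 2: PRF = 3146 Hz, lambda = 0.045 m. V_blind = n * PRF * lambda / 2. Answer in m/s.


V_blind = 2 * 3146 * 0.045 / 2 = 141.6 m/s

141.6 m/s


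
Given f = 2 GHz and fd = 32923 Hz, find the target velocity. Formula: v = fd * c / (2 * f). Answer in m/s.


v = 32923 * 3e8 / (2 * 2000000000.0) = 2469.2 m/s

2469.2 m/s


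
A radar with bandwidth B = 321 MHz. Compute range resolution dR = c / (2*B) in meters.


dR = 3e8 / (2 * 321000000.0) = 0.47 m

0.47 m


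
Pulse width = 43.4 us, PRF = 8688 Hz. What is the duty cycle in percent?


DC = 43.4e-6 * 8688 * 100 = 37.71%

37.71%


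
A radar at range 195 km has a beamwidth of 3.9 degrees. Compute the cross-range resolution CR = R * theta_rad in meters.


BW_rad = 0.068067841
CR = 195000 * 0.068067841 = 13273.2 m

13273.2 m


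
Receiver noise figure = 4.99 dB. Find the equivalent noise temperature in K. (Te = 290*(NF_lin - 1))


NF_lin = 10^(4.99/10) = 3.155005
Te = 290 * (3.155005 - 1) = 625.0 K

625.0 K


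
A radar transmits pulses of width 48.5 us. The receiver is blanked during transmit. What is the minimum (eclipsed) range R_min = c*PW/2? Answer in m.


R_min = 3e8 * 48.5e-6 / 2 = 7275.0 m

7275.0 m


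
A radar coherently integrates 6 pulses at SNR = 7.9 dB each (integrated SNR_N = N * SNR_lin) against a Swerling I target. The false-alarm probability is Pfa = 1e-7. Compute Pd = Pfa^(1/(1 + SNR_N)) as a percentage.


SNR_lin = 10^(7.9/10) = 6.16595
SNR_N = 6 * 6.16595 = 36.9957
1/(1 + SNR_N) = 1/37.9957 = 0.0263188
Pd = (1e-7)^0.0263188 = 0.65429
Pd = 65.4%

65.4%


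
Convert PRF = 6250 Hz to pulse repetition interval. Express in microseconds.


PRI = 1/6250 = 0.00016 s = 160.0 us

160.0 us


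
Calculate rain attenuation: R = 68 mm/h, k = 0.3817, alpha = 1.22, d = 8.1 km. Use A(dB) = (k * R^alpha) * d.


gamma = 0.3817 * 68^1.22 = 65.672422 dB/km
A = 65.672422 * 8.1 = 531.95 dB

531.95 dB


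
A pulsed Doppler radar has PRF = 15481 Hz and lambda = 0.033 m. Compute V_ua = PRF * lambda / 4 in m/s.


V_ua = 15481 * 0.033 / 4 = 127.7 m/s

127.7 m/s


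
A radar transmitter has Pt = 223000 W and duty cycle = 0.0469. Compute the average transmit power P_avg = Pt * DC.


P_avg = 223000 * 0.0469 = 10458.7 W

10458.7 W


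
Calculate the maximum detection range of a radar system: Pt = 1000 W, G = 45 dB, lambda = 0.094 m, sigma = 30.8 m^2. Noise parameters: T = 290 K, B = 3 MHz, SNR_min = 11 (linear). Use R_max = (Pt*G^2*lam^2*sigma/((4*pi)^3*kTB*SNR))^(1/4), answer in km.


G_lin = 10^(45/10) = 31622.776602
R^4 = 1000 * 31622.776602^2 * 0.094^2 * 30.8 / ((4*pi)^3 * 1.38e-23 * 290 * 3000000.0 * 11)
R^4 = 1.03845e21 m^4
R_max = (1.03845e21)^(1/4) = 179513.2 m = 179.5 km

179.5 km


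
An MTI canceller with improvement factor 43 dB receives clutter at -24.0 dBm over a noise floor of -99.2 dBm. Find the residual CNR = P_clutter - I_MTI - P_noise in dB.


CNR = -24.0 - 43 - (-99.2) = 32.2 dB

32.2 dB


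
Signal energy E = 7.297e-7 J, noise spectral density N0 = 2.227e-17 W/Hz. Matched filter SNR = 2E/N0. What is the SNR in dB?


SNR_lin = 2 * 7.297e-7 / 2.227e-17 = 6.553e10
SNR_dB = 10*log10(6.553e10) = 108.2 dB

108.2 dB


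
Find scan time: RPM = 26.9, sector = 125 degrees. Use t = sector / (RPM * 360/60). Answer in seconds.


t = 125 / (26.9 * 360) * 60 = 0.77 s

0.77 s


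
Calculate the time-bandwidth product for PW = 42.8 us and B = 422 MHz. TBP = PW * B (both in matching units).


TBP = 42.8 * 422 = 18061.6

18061.6


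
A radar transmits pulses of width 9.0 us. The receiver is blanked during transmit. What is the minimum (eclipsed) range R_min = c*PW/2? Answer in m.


R_min = 3e8 * 9.0e-6 / 2 = 1350.0 m

1350.0 m


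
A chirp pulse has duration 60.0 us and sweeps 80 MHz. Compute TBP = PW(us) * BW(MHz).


TBP = 60.0 * 80 = 4800.0

4800.0


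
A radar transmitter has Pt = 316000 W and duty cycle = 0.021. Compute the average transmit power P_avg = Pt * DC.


P_avg = 316000 * 0.021 = 6636.0 W

6636.0 W


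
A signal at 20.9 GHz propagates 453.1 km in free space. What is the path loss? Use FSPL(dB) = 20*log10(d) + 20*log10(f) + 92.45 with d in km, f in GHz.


20*log10(453.1) = 53.12
20*log10(20.9) = 26.4
FSPL = 172.0 dB

172.0 dB


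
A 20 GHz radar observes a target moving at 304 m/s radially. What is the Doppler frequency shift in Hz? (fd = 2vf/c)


fd = 2 * 304 * 20000000000.0 / 3e8 = 40533.3 Hz

40533.3 Hz


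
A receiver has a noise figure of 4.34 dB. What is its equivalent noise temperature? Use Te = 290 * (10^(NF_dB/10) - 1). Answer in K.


NF_lin = 10^(4.34/10) = 2.716439
Te = 290 * (2.716439 - 1) = 497.8 K

497.8 K


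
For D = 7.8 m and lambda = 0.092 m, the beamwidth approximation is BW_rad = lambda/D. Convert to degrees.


BW_rad = 0.092 / 7.8 = 0.011795
BW_deg = 0.68 degrees

0.68 degrees


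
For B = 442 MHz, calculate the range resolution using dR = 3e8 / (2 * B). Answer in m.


dR = 3e8 / (2 * 442000000.0) = 0.34 m

0.34 m


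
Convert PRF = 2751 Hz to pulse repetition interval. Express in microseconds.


PRI = 1/2751 = 0.0003635042 s = 363.5 us

363.5 us


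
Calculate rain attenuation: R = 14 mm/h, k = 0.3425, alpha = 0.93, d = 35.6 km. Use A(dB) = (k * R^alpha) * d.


gamma = 0.3425 * 14^0.93 = 3.986205 dB/km
A = 3.986205 * 35.6 = 141.91 dB

141.91 dB


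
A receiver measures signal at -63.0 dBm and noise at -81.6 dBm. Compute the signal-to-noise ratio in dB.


SNR = -63.0 - (-81.6) = 18.6 dB

18.6 dB


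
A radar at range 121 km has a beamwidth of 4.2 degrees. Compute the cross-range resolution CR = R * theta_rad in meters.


BW_rad = 0.073303829
CR = 121000 * 0.073303829 = 8869.8 m

8869.8 m


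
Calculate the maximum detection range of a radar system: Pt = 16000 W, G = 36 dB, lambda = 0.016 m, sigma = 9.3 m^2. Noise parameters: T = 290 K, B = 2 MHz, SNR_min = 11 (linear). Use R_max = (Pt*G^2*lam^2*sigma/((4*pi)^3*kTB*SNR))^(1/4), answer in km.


G_lin = 10^(36/10) = 3981.071706
R^4 = 16000 * 3981.071706^2 * 0.016^2 * 9.3 / ((4*pi)^3 * 1.38e-23 * 290 * 2000000.0 * 11)
R^4 = 3.45552e18 m^4
R_max = (3.45552e18)^(1/4) = 43115.0 m = 43.1 km

43.1 km


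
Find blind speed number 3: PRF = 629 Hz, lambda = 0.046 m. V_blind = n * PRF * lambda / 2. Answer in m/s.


V_blind = 3 * 629 * 0.046 / 2 = 43.4 m/s

43.4 m/s


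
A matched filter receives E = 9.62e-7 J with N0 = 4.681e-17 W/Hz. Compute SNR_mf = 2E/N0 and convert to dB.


SNR_lin = 2 * 9.62e-7 / 4.681e-17 = 4.11e10
SNR_dB = 10*log10(4.11e10) = 106.1 dB

106.1 dB


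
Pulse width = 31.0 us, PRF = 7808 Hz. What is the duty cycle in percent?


DC = 31.0e-6 * 7808 * 100 = 24.2%

24.2%


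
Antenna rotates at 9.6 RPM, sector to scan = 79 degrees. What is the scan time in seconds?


t = 79 / (9.6 * 360) * 60 = 1.37 s

1.37 s


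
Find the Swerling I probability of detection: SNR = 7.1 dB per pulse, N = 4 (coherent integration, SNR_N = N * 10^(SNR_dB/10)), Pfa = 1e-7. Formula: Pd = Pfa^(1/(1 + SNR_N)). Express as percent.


SNR_lin = 10^(7.1/10) = 5.12861
SNR_N = 4 * 5.12861 = 20.51444
1/(1 + SNR_N) = 1/21.51444 = 0.0464804
Pd = (1e-7)^0.0464804 = 0.47276
Pd = 47.3%

47.3%


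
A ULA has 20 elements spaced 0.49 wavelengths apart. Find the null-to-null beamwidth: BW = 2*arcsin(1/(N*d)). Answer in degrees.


1/(N*d) = 1/(20*0.49) = 0.102041
BW = 2*arcsin(0.102041) = 11.7 degrees

11.7 degrees


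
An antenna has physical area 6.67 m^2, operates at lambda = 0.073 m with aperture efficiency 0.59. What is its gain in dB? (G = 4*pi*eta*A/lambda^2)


G_linear = 4*pi*0.59*6.67/0.073^2 = 9279.87
G_dB = 10*log10(9279.87) = 39.7 dB

39.7 dB


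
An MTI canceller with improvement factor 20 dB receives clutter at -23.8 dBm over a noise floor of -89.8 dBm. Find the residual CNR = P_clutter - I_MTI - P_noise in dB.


CNR = -23.8 - 20 - (-89.8) = 46.0 dB

46.0 dB


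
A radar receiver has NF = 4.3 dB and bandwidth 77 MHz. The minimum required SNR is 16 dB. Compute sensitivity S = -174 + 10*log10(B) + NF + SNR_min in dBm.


10*log10(77000000.0) = 78.86
S = -174 + 78.86 + 4.3 + 16 = -74.8 dBm

-74.8 dBm


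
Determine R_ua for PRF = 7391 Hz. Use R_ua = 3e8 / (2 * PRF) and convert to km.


R_ua = 3e8 / (2 * 7391) = 20295.0 m = 20.3 km

20.3 km


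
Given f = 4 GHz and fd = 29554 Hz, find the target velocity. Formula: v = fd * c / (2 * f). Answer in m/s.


v = 29554 * 3e8 / (2 * 4000000000.0) = 1108.3 m/s

1108.3 m/s


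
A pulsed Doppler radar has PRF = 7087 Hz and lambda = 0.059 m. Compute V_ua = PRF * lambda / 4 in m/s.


V_ua = 7087 * 0.059 / 4 = 104.5 m/s

104.5 m/s


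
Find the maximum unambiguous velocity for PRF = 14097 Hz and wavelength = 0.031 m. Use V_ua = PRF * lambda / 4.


V_ua = 14097 * 0.031 / 4 = 109.3 m/s

109.3 m/s
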